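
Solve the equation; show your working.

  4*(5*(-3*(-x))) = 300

Step 1. [4*(5*(-3*(-x))) = 300] LHS = 4·(…); ÷4 both sides ⇒ div: 5*(-3*(-x)) = 75.
Step 2. [5*(-3*(-x)) = 75] divide by the outer 5. So div: -3*(-x) = 15.
Step 3. [-3*(-x) = 15] LHS = -3·(…); ÷-3 both sides ⇒ div: -x = -5.
Step 4. [-x = -5] LHS negated; negate both sides, so neg: x = 5.

Answer: x ∈ {5}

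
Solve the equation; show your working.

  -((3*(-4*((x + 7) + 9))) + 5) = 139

Step 1. [-((3*(-4*((x + 7) + 9))) + 5) = 139] LHS negated; negate both sides, so neg: (3*(-4*((x + 7) + 9))) + 5 = -139.
Step 2. [(3*(-4*((x + 7) + 9))) + 5 = -139] peel the +5: subtract 5 from each side, so sub: 3*(-4*((x + 7) + 9)) = -144.
Step 3. [3*(-4*((x + 7) + 9)) = -144] leading coefficient 3: divide by 3. So div: -4*((x + 7) + 9) = -48.
Step 4. [-4*((x + 7) + 9) = -48] leading coefficient -4: divide by -4. So div: (x + 7) + 9 = 12.
Step 5. [(x + 7) + 9 = 12] +9 is outermost — subtract 9 both sides, so sub: x + 7 = 3.
Step 6. [x + 7 = 3] +7 is outermost — subtract 7 both sides ⇒ sub: x = -4.

Answer: x ∈ {-4}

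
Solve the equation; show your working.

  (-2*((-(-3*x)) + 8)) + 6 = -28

Step 1. [(-2*((-(-3*x)) + 8)) + 6 = -28] the outer +6 inverts by subtracting 6, so sub: -2*((-(-3*x)) + 8) = -34.
Step 2. [-2*((-(-3*x)) + 8) = -34] -2·(inner) — divide through by -2. So div: (-(-3*x)) + 8 = 17.
Step 3. [(-(-3*x)) + 8 = 17] the outer +8 inverts by subtracting 8, so sub: -(-3*x) = 9.
Step 4. [-(-3*x) = 9] leading − — multiply by −1. So neg: -3*x = -9.
Step 5. [-3*x = -9] divide by the outer -3. So div: x = 3.

Answer: x ∈ {3}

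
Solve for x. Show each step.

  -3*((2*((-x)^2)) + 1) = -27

Step 1. [-3*((2*((-x)^2)) + 1) = -27] -3 out front; divide by -3 ⇒ div: (2*((-x)^2)) + 1 = 9.
Step 2. [(2*((-x)^2)) + 1 = 9] the outer +1 inverts by subtracting 1. So sub: 2*((-x)^2) = 8.
Step 3. [2*((-x)^2) = 8] leading coefficient 2: divide by 2, so div: (-x)^2 = 4.
Step 4. [(-x)^2 = 4] √ both sides: 4 ≥ 0 gives two branches. So sqrt: -x = 2 or -2.
Step 5. [-x = 2 or -2] LHS negated; negate both sides ⇒ neg: x = -2 or 2.

Answer: x ∈ {-2, 2}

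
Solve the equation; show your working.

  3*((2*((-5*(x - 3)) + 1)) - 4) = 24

Step 1. [3*((2*((-5*(x - 3)) + 1)) - 4) = 24] 3·(inner) — divide through by 3 ⇒ div: (2*((-5*(x - 3)) + 1)) - 4 = 8.
Step 2. [(2*((-5*(x - 3)) + 1)) - 4 = 8] peel the -4: add 4 from each side ⇒ sub: 2*((-5*(x - 3)) + 1) = 12.
Step 3. [2*((-5*(x - 3)) + 1) = 12] divide by the outer 2, so div: (-5*(x - 3)) + 1 = 6.
Step 4. [(-5*(x - 3)) + 1 = 6] peel the +1: subtract 1 from each side, so sub: -5*(x - 3) = 5.
Step 5. [-5*(x - 3) = 5] LHS = -5·(…); ÷-5 both sides, so div: x - 3 = -1.
Step 6. [x - 3 = -1] -3 is outermost — add 3 both sides. So sub: x = 2.

Answer: x ∈ {2}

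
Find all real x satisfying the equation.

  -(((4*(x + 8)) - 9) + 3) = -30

Step 1. [-(((4*(x + 8)) - 9) + 3) = -30] LHS negated; negate both sides, so neg: ((4*(x + 8)) - 9) + 3 = 30.
Step 2. [((4*(x + 8)) - 9) + 3 = 30] the outer +3 inverts by subtracting 3. So sub: (4*(x + 8)) - 9 = 27.
Step 3. [(4*(x + 8)) - 9 = 27] add 9: x sits inside (… - 9). So sub: 4*(x + 8) = 36.
Step 4. [4*(x + 8) = 36] 4·(inner) — divide through by 4 ⇒ div: x + 8 = 9.
Step 5. [x + 8 = 9] peel the +8: subtract 8 from each side, so sub: x = 1.

Answer: x ∈ {1}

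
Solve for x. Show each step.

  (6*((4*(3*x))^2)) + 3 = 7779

Step 1. [(6*((4*(3*x))^2)) + 3 = 7779] +3 is outermost — subtract 3 both sides ⇒ sub: 6*((4*(3*x))^2) = 7776.
Step 2. [6*((4*(3*x))^2) = 7776] LHS = 6·(…); ÷6 both sides, so div: (4*(3*x))^2 = 1296.
Step 3. [(4*(3*x))^2 = 1296] √ both sides: 1296 ≥ 0 gives two branches. So sqrt: 4*(3*x) = 36 or -36.
Step 4. [4*(3*x) = 36 or -36] divide by the outer 4. So div: 3*x = 9 or -9.
Step 5. [3*x = 9 or -9] leading coefficient 3: divide by 3. So div: x = 3 or -3.

Answer: x ∈ {-3, 3}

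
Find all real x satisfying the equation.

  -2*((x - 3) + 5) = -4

Step 1. [-2*((x - 3) + 5) = -4] divide by the outer -2. So div: (x - 3) + 5 = 2.
Step 2. [(x - 3) + 5 = 2] subtract 5: x sits inside (… + 5), so sub: x - 3 = -3.
Step 3. [x - 3 = -3] peel the -3: add 3 from each side ⇒ sub: x = 0.

Answer: x ∈ {0}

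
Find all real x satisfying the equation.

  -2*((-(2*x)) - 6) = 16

Step 1. [-2*((-(2*x)) - 6) = 16] divide by the outer -2, so div: (-(2*x)) - 6 = -8.
Step 2. [(-(2*x)) - 6 = -8] the outer -6 inverts by adding 6, so sub: -(2*x) = -2.
Step 3. [-(2*x) = -2] leading − — multiply by −1. So neg: 2*x = 2.
Step 4. [2*x = 2] 2·(inner) — divide through by 2, so div: x = 1.

Answer: x ∈ {1}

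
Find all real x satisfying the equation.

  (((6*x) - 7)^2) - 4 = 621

Step 1. [(((6*x) - 7)^2) - 4 = 621] 4 comes off first (add 4). So sub: ((6*x) - 7)^2 = 625.
Step 2. [((6*x) - 7)^2 = 625] √ both sides: 625 ≥ 0 gives two branches. So sqrt: (6*x) - 7 = 25 or -25.
Step 3. [(6*x) - 7 = 25 or -25] 7 comes off first (add 7) ⇒ sub: 6*x = 32 or -18.
Step 4. [6*x = 32 or -18] LHS = 6·(…); ÷6 both sides ⇒ div: x = 16/3 or -3.

Answer: x ∈ {-3, 16/3}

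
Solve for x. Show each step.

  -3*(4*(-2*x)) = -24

Step 1. [-3*(4*(-2*x)) = -24] -3·(inner) — divide through by -3. So div: 4*(-2*x) = 8.
Step 2. [4*(-2*x) = 8] LHS = 4·(…); ÷4 both sides, so div: -2*x = 2.
Step 3. [-2*x = 2] -2·(inner) — divide through by -2 ⇒ div: x = -1.

Answer: x ∈ {-1}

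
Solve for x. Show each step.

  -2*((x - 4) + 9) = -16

Step 1. [-2*((x - 4) + 9) = -16] leading coefficient -2: divide by -2. So div: (x - 4) + 9 = 8.
Step 2. [(x - 4) + 9 = 8] 9 comes off first (subtract 9), so sub: x - 4 = -1.
Step 3. [x - 4 = -1] peel the -4: add 4 from each side, so sub: x = 3.

Answer: x ∈ {3}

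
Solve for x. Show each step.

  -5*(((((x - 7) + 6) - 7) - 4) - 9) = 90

Step 1. [-5*(((((x - 7) + 6) - 7) - 4) - 9) = 90] divide by the outer -5. So div: ((((x - 7) + 6) - 7) - 4) - 9 = -18.
Step 2. [((((x - 7) + 6) - 7) - 4) - 9 = -18] peel the -9: add 9 from each side ⇒ sub: (((x - 7) + 6) - 7) - 4 = -9.
Step 3. [(((x - 7) + 6) - 7) - 4 = -9] 4 comes off first (add 4). So sub: ((x - 7) + 6) - 7 = -5.
Step 4. [((x - 7) + 6) - 7 = -5] add 7: x sits inside (… - 7), so sub: (x - 7) + 6 = 2.
Step 5. [(x - 7) + 6 = 2] +6 is outermost — subtract 6 both sides ⇒ sub: x - 7 = -4.
Step 6. [x - 7 = -4] -7 is outermost — add 7 both sides. So sub: x = 3.

Answer: x ∈ {3}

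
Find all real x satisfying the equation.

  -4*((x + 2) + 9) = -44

Step 1. [-4*((x + 2) + 9) = -44] divide by the outer -4 ⇒ div: (x + 2) + 9 = 11.
Step 2. [(x + 2) + 9 = 11] peel the +9: subtract 9 from each side, so sub: x + 2 = 2.
Step 3. [x + 2 = 2] +2 is outermost — subtract 2 both sides ⇒ sub: x = 0.

Answer: x ∈ {0}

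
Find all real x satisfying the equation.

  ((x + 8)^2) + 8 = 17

Step 1. [((x + 8)^2) + 8 = 17] +8 is outermost — subtract 8 both sides ⇒ sub: (x + 8)^2 = 9.
Step 2. [(x + 8)^2 = 9] LHS squared, RHS 9 ≥ 0: apply √ (±) ⇒ sqrt: x + 8 = 3 or -3.
Step 3. [x + 8 = 3 or -3] 8 comes off first (subtract 8), so sub: x = -5 or -11.

Answer: x ∈ {-11, -5}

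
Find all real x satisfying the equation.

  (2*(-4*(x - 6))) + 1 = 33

Step 1. [(2*(-4*(x - 6))) + 1 = 33] subtract 1: x sits inside (… + 1), so sub: 2*(-4*(x - 6)) = 32.
Step 2. [2*(-4*(x - 6)) = 32] 2 out front; divide by 2. So div: -4*(x - 6) = 16.
Step 3. [-4*(x - 6) = 16] divide by the outer -4 ⇒ div: x - 6 = -4.
Step 4. [x - 6 = -4] add 6: x sits inside (… - 6) ⇒ sub: x = 2.

Answer: x ∈ {2}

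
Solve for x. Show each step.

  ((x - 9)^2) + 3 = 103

Step 1. [((x - 9)^2) + 3 = 103] 3 comes off first (subtract 3), so sub: (x - 9)^2 = 100.
Step 2. [(x - 9)^2 = 100] LHS squared, RHS 100 ≥ 0: apply √ (±). So sqrt: x - 9 = 10 or -10.
Step 3. [x - 9 = 10 or -10] -9 is outermost — add 9 both sides. So sub: x = 19 or -1.

Answer: x ∈ {-1, 19}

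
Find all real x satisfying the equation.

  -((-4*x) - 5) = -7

Step 1. [-((-4*x) - 5) = -7] leading − — multiply by −1, so neg: (-4*x) - 5 = 7.
Step 2. [(-4*x) - 5 = 7] -5 is outermost — add 5 both sides, so sub: -4*x = 12.
Step 3. [-4*x = 12] -4 out front; divide by -4, so div: x = -3.

Answer: x ∈ {-3}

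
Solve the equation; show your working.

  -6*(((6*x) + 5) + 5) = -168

Step 1. [-6*(((6*x) + 5) + 5) = -168] -6·(inner) — divide through by -6. So div: ((6*x) + 5) + 5 = 28.
Step 2. [((6*x) + 5) + 5 = 28] peel the +5: subtract 5 from each side, so sub: (6*x) + 5 = 23.
Step 3. [(6*x) + 5 = 23] peel the +5: subtract 5 from each side. So sub: 6*x = 18.
Step 4. [6*x = 18] 6 out front; divide by 6 ⇒ div: x = 3.

Answer: x ∈ {3}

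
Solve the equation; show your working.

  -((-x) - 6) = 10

Step 1. [-((-x) - 6) = 10] flip signs both sides. So neg: (-x) - 6 = -10.
Step 2. [(-x) - 6 = -10] 6 comes off first (add 6) ⇒ sub: -x = -4.
Step 3. [-x = -4] flip signs both sides. So neg: x = 4.

Answer: x ∈ {4}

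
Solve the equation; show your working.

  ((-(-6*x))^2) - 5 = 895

Step 1. [((-(-6*x))^2) - 5 = 895] the outer -5 inverts by adding 5 ⇒ sub: (-(-6*x))^2 = 900.
Step 2. [(-(-6*x))^2 = 900] LHS squared, RHS 900 ≥ 0: apply √ (±). So sqrt: -(-6*x) = 30 or -30.
Step 3. [-(-6*x) = 30 or -30] LHS negated; negate both sides ⇒ neg: -6*x = -30 or 30.
Step 4. [-6*x = -30 or 30] -6·(inner) — divide through by -6 ⇒ div: x = 5 or -5.

Answer: x ∈ {-5, 5}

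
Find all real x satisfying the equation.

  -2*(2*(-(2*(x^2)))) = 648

Step 1. [-2*(2*(-(2*(x^2)))) = 648] -2 out front; divide by -2, so div: 2*(-(2*(x^2))) = -324.
Step 2. [2*(-(2*(x^2))) = -324] 2 out front; divide by 2 ⇒ div: -(2*(x^2)) = -162.
Step 3. [-(2*(x^2)) = -162] flip signs both sides. So neg: 2*(x^2) = 162.
Step 4. [2*(x^2) = 162] leading coefficient 2: divide by 2, so div: x^2 = 81.
Step 5. [x^2 = 81] LHS squared, RHS 81 ≥ 0: apply √ (±), so sqrt: x = 9 or -9.

Answer: x ∈ {-9, 9}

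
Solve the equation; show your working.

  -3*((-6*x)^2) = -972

Step 1. [-3*((-6*x)^2) = -972] -3·(inner) — divide through by -3 ⇒ div: (-6*x)^2 = 324.
Step 2. [(-6*x)^2 = 324] √ both sides: 324 ≥ 0 gives two branches, so sqrt: -6*x = 18 or -18.
Step 3. [-6*x = 18 or -18] leading coefficient -6: divide by -6 ⇒ div: x = -3 or 3.

Answer: x ∈ {-3, 3}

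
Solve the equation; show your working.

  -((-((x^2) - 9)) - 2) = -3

Step 1. [-((-((x^2) - 9)) - 2) = -3] leading − — multiply by −1. So neg: (-((x^2) - 9)) - 2 = 3.
Step 2. [(-((x^2) - 9)) - 2 = 3] peel the -2: add 2 from each side ⇒ sub: -((x^2) - 9) = 5.
Step 3. [-((x^2) - 9) = 5] flip signs both sides ⇒ neg: (x^2) - 9 = -5.
Step 4. [(x^2) - 9 = -5] -9 is outermost — add 9 both sides, so sub: x^2 = 4.
Step 5. [x^2 = 4] √ both sides: 4 ≥ 0 gives two branches. So sqrt: x = 2 or -2.

Answer: x ∈ {-2, 2}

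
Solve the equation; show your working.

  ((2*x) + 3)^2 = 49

Step 1. [((2*x) + 3)^2 = 49] √ both sides: 49 ≥ 0 gives two branches. So sqrt: (2*x) + 3 = 7 or -7.
Step 2. [(2*x) + 3 = 7 or -7] +3 is outermost — subtract 3 both sides. So sub: 2*x = 4 or -10.
Step 3. [2*x = 4 or -10] 2·(inner) — divide through by 2, so div: x = 2 or -5.

Answer: x ∈ {-5, 2}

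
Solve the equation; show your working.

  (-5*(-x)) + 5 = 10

Step 1. [(-5*(-x)) + 5 = 10] -5 divides every term; factor it out. So factor: (-x) - 1 = -2.
Step 2. [(-x) - 1 = -2] 1 comes off first (add 1). So sub: -x = -1.
Step 3. [-x = -1] flip signs both sides ⇒ neg: x = 1.

Answer: x ∈ {1}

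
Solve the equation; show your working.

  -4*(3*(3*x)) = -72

Step 1. [-4*(3*(3*x)) = -72] -4·(inner) — divide through by -4 ⇒ div: 3*(3*x) = 18.
Step 2. [3*(3*x) = 18] LHS = 3·(…); ÷3 both sides. So div: 3*x = 6.
Step 3. [3*x = 6] 3 out front; divide by 3. So div: x = 2.

Answer: x ∈ {2}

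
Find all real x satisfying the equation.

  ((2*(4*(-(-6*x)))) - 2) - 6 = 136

Step 1. [((2*(4*(-(-6*x)))) - 2) - 6 = 136] add 6: x sits inside (… - 6) ⇒ sub: (2*(4*(-(-6*x)))) - 2 = 142.
Step 2. [(2*(4*(-(-6*x)))) - 2 = 142] 2 comes off first (add 2). So sub: 2*(4*(-(-6*x))) = 144.
Step 3. [2*(4*(-(-6*x))) = 144] 2·(inner) — divide through by 2, so div: 4*(-(-6*x)) = 72.
Step 4. [4*(-(-6*x)) = 72] divide by the outer 4 ⇒ div: -(-6*x) = 18.
Step 5. [-(-6*x) = 18] LHS negated; negate both sides ⇒ neg: -6*x = -18.
Step 6. [-6*x = -18] leading coefficient -6: divide by -6 ⇒ div: x = 3.

Answer: x ∈ {3}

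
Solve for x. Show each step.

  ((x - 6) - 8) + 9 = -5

Step 1. [((x - 6) - 8) + 9 = -5] peel the +9: subtract 9 from each side, so sub: (x - 6) - 8 = -14.
Step 2. [(x - 6) - 8 = -14] -8 is outermost — add 8 both sides, so sub: x - 6 = -6.
Step 3. [x - 6 = -6] peel the -6: add 6 from each side ⇒ sub: x = 0.

Answer: x ∈ {0}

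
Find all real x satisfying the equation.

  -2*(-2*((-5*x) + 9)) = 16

Step 1. [-2*(-2*((-5*x) + 9)) = 16] LHS = -2·(…); ÷-2 both sides, so div: -2*((-5*x) + 9) = -8.
Step 2. [-2*((-5*x) + 9) = -8] LHS = -2·(…); ÷-2 both sides ⇒ div: (-5*x) + 9 = 4.
Step 3. [(-5*x) + 9 = 4] 9 comes off first (subtract 9) ⇒ sub: -5*x = -5.
Step 4. [-5*x = -5] -5·(inner) — divide through by -5, so div: x = 1.

Answer: x ∈ {1}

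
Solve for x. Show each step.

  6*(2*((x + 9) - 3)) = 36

Step 1. [6*(2*((x + 9) - 3)) = 36] divide by the outer 6, so div: 2*((x + 9) - 3) = 6.
Step 2. [2*((x + 9) - 3) = 6] LHS = 2·(…); ÷2 both sides, so div: (x + 9) - 3 = 3.
Step 3. [(x + 9) - 3 = 3] the outer -3 inverts by adding 3 ⇒ sub: x + 9 = 6.
Step 4. [x + 9 = 6] the outer +9 inverts by subtracting 9 ⇒ sub: x = -3.

Answer: x ∈ {-3}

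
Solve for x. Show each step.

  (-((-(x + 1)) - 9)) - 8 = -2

Step 1. [(-((-(x + 1)) - 9)) - 8 = -2] 8 comes off first (add 8) ⇒ sub: -((-(x + 1)) - 9) = 6.
Step 2. [-((-(x + 1)) - 9) = 6] LHS negated; negate both sides ⇒ neg: (-(x + 1)) - 9 = -6.
Step 3. [(-(x + 1)) - 9 = -6] peel the -9: add 9 from each side ⇒ sub: -(x + 1) = 3.
Step 4. [-(x + 1) = 3] flip signs both sides. So neg: x + 1 = -3.
Step 5. [x + 1 = -3] peel the +1: subtract 1 from each side. So sub: x = -4.

Answer: x ∈ {-4}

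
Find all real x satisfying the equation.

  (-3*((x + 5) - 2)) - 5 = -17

Step 1. [(-3*((x + 5) - 2)) - 5 = -17] peel the -5: add 5 from each side, so sub: -3*((x + 5) - 2) = -12.
Step 2. [-3*((x + 5) - 2) = -12] -3·(inner) — divide through by -3 ⇒ div: (x + 5) - 2 = 4.
Step 3. [(x + 5) - 2 = 4] the outer -2 inverts by adding 2, so sub: x + 5 = 6.
Step 4. [x + 5 = 6] the outer +5 inverts by subtracting 5 ⇒ sub: x = 1.

Answer: x ∈ {1}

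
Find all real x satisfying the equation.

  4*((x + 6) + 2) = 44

Step 1. [4*((x + 6) + 2) = 44] divide by the outer 4. So div: (x + 6) + 2 = 11.
Step 2. [(x + 6) + 2 = 11] the outer +2 inverts by subtracting 2, so sub: x + 6 = 9.
Step 3. [x + 6 = 9] the outer +6 inverts by subtracting 6. So sub: x = 3.

Answer: x ∈ {3}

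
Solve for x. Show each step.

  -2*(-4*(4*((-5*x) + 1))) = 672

Step 1. [-2*(-4*(4*((-5*x) + 1))) = 672] leading coefficient -2: divide by -2. So div: -4*(4*((-5*x) + 1)) = -336.
Step 2. [-4*(4*((-5*x) + 1)) = -336] LHS = -4·(…); ÷-4 both sides ⇒ div: 4*((-5*x) + 1) = 84.
Step 3. [4*((-5*x) + 1) = 84] 4 out front; divide by 4, so div: (-5*x) + 1 = 21.
Step 4. [(-5*x) + 1 = 21] +1 is outermost — subtract 1 both sides, so sub: -5*x = 20.
Step 5. [-5*x = 20] divide by the outer -5. So div: x = -4.

Answer: x ∈ {-4}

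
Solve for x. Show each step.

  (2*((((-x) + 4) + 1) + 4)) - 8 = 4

Step 1. [(2*((((-x) + 4) + 1) + 4)) - 8 = 4] 8 comes off first (add 8) ⇒ sub: 2*((((-x) + 4) + 1) + 4) = 12.
Step 2. [2*((((-x) + 4) + 1) + 4) = 12] LHS = 2·(…); ÷2 both sides ⇒ div: (((-x) + 4) + 1) + 4 = 6.
Step 3. [(((-x) + 4) + 1) + 4 = 6] peel the +4: subtract 4 from each side. So sub: ((-x) + 4) + 1 = 2.
Step 4. [((-x) + 4) + 1 = 2] peel the +1: subtract 1 from each side ⇒ sub: (-x) + 4 = 1.
Step 5. [(-x) + 4 = 1] 4 comes off first (subtract 4), so sub: -x = -3.
Step 6. [-x = -3] leading − — multiply by −1, so neg: x = 3.

Answer: x ∈ {3}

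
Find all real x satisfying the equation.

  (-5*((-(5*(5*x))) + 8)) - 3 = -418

Step 1. [(-5*((-(5*(5*x))) + 8)) - 3 = -418] add 3: x sits inside (… - 3), so sub: -5*((-(5*(5*x))) + 8) = -415.
Step 2. [-5*((-(5*(5*x))) + 8) = -415] divide by the outer -5. So div: (-(5*(5*x))) + 8 = 83.
Step 3. [(-(5*(5*x))) + 8 = 83] subtract 8: x sits inside (… + 8) ⇒ sub: -(5*(5*x)) = 75.
Step 4. [-(5*(5*x)) = 75] leading − — multiply by −1. So neg: 5*(5*x) = -75.
Step 5. [5*(5*x) = -75] divide by the outer 5. So div: 5*x = -15.
Step 6. [5*x = -15] 5·(inner) — divide through by 5 ⇒ div: x = -3.

Answer: x ∈ {-3}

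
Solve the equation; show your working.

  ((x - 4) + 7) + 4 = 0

Step 1. [((x - 4) + 7) + 4 = 0] subtract 4: x sits inside (… + 4) ⇒ sub: (x - 4) + 7 = -4.
Step 2. [(x - 4) + 7 = -4] 7 comes off first (subtract 7), so sub: x - 4 = -11.
Step 3. [x - 4 = -11] add 4: x sits inside (… - 4). So sub: x = -7.

Answer: x ∈ {-7}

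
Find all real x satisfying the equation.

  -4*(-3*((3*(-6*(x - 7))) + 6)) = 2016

Step 1. [-4*(-3*((3*(-6*(x - 7))) + 6)) = 2016] leading coefficient -4: divide by -4. So div: -3*((3*(-6*(x - 7))) + 6) = -504.
Step 2. [-3*((3*(-6*(x - 7))) + 6) = -504] -3 out front; divide by -3 ⇒ div: (3*(-6*(x - 7))) + 6 = 168.
Step 3. [(3*(-6*(x - 7))) + 6 = 168] 3 | LHS and 3 | 168: pull 3 out. So factor: (-6*(x - 7)) + 2 = 56.
Step 4. [(-6*(x - 7)) + 2 = 56] subtract 2: x sits inside (… + 2) ⇒ sub: -6*(x - 7) = 54.
Step 5. [-6*(x - 7) = 54] LHS = -6·(…); ÷-6 both sides, so div: x - 7 = -9.
Step 6. [x - 7 = -9] -7 is outermost — add 7 both sides ⇒ sub: x = -2.

Answer: x ∈ {-2}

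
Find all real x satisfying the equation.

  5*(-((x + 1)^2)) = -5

Step 1. [5*(-((x + 1)^2)) = -5] leading coefficient 5: divide by 5 ⇒ div: -((x + 1)^2) = -1.
Step 2. [-((x + 1)^2) = -1] LHS negated; negate both sides, so neg: (x + 1)^2 = 1.
Step 3. [(x + 1)^2 = 1] 1 ≥ 0, LHS is (·)² — take ±√, so sqrt: x + 1 = 1 or -1.
Step 4. [x + 1 = 1 or -1] subtract 1: x sits inside (… + 1). So sub: x = 0 or -2.

Answer: x ∈ {-2, 0}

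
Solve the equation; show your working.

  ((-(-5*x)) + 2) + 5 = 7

Step 1. [((-(-5*x)) + 2) + 5 = 7] peel the +5: subtract 5 from each side, so sub: (-(-5*x)) + 2 = 2.
Step 2. [(-(-5*x)) + 2 = 2] +2 is outermost — subtract 2 both sides. So sub: -(-5*x) = 0.
Step 3. [-(-5*x) = 0] LHS negated; negate both sides, so neg: -5*x = 0.
Step 4. [-5*x = 0] leading coefficient -5: divide by -5 ⇒ div: x = 0.

Answer: x ∈ {0}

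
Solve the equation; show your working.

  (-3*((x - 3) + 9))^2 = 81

Step 1. [(-3*((x - 3) + 9))^2 = 81] 81 ≥ 0, LHS is (·)² — take ±√. So sqrt: -3*((x - 3) + 9) = 9 or -9.
Step 2. [-3*((x - 3) + 9) = 9 or -9] divide by the outer -3. So div: (x - 3) + 9 = -3 or 3.
Step 3. [(x - 3) + 9 = -3 or 3] +9 is outermost — subtract 9 both sides ⇒ sub: x - 3 = -12 or -6.
Step 4. [x - 3 = -12 or -6] 3 comes off first (add 3) ⇒ sub: x = -9 or -3.

Answer: x ∈ {-9, -3}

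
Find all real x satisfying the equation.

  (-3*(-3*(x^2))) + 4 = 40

Step 1. [(-3*(-3*(x^2))) + 4 = 40] 4 comes off first (subtract 4), so sub: -3*(-3*(x^2)) = 36.
Step 2. [-3*(-3*(x^2)) = 36] LHS = -3·(…); ÷-3 both sides ⇒ div: -3*(x^2) = -12.
Step 3. [-3*(x^2) = -12] leading coefficient -3: divide by -3 ⇒ div: x^2 = 4.
Step 4. [x^2 = 4] √ both sides: 4 ≥ 0 gives two branches ⇒ sqrt: x = 2 or -2.

Answer: x ∈ {-2, 2}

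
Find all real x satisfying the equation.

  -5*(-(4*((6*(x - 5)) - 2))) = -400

Step 1. [-5*(-(4*((6*(x - 5)) - 2))) = -400] leading coefficient -5: divide by -5. So div: -(4*((6*(x - 5)) - 2)) = 80.
Step 2. [-(4*((6*(x - 5)) - 2)) = 80] leading − — multiply by −1. So neg: 4*((6*(x - 5)) - 2) = -80.
Step 3. [4*((6*(x - 5)) - 2) = -80] 4·(inner) — divide through by 4, so div: (6*(x - 5)) - 2 = -20.
Step 4. [(6*(x - 5)) - 2 = -20] -2 is outermost — add 2 both sides ⇒ sub: 6*(x - 5) = -18.
Step 5. [6*(x - 5) = -18] 6·(inner) — divide through by 6 ⇒ div: x - 5 = -3.
Step 6. [x - 5 = -3] 5 comes off first (add 5) ⇒ sub: x = 2.

Answer: x ∈ {2}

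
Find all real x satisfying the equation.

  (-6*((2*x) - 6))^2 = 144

Step 1. [(-6*((2*x) - 6))^2 = 144] √ both sides: 144 ≥ 0 gives two branches, so sqrt: -6*((2*x) - 6) = 12 or -12.
Step 2. [-6*((2*x) - 6) = 12 or -12] -6 out front; divide by -6 ⇒ div: (2*x) - 6 = -2 or 2.
Step 3. [(2*x) - 6 = -2 or 2] 2 | LHS and 2 | -2 or 2: pull 2 out, so factor: x - 3 = -1 or 1.
Step 4. [x - 3 = -1 or 1] -3 is outermost — add 3 both sides ⇒ sub: x = 2 or 4.

Answer: x ∈ {2, 4}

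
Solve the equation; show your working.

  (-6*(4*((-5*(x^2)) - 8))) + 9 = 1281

Step 1. [(-6*(4*((-5*(x^2)) - 8))) + 9 = 1281] 9 comes off first (subtract 9) ⇒ sub: -6*(4*((-5*(x^2)) - 8)) = 1272.
Step 2. [-6*(4*((-5*(x^2)) - 8)) = 1272] leading coefficient -6: divide by -6, so div: 4*((-5*(x^2)) - 8) = -212.
Step 3. [4*((-5*(x^2)) - 8) = -212] leading coefficient 4: divide by 4 ⇒ div: (-5*(x^2)) - 8 = -53.
Step 4. [(-5*(x^2)) - 8 = -53] the outer -8 inverts by adding 8. So sub: -5*(x^2) = -45.
Step 5. [-5*(x^2) = -45] leading coefficient -5: divide by -5, so div: x^2 = 9.
Step 6. [x^2 = 9] LHS squared, RHS 9 ≥ 0: apply √ (±). So sqrt: x = 3 or -3.

Answer: x ∈ {-3, 3}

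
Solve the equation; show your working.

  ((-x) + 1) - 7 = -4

Step 1. [((-x) + 1) - 7 = -4] -7 is outermost — add 7 both sides ⇒ sub: (-x) + 1 = 3.
Step 2. [(-x) + 1 = 3] peel the +1: subtract 1 from each side. So sub: -x = 2.
Step 3. [-x = 2] LHS negated; negate both sides, so neg: x = -2.

Answer: x ∈ {-2}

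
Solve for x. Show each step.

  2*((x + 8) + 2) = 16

Step 1. [2*((x + 8) + 2) = 16] 2·(inner) — divide through by 2. So div: (x + 8) + 2 = 8.
Step 2. [(x + 8) + 2 = 8] 2 comes off first (subtract 2) ⇒ sub: x + 8 = 6.
Step 3. [x + 8 = 6] peel the +8: subtract 8 from each side ⇒ sub: x = -2.

Answer: x ∈ {-2}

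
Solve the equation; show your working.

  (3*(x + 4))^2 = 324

Step 1. [(3*(x + 4))^2 = 324] LHS squared, RHS 324 ≥ 0: apply √ (±) ⇒ sqrt: 3*(x + 4) = 18 or -18.
Step 2. [3*(x + 4) = 18 or -18] divide by the outer 3 ⇒ div: x + 4 = 6 or -6.
Step 3. [x + 4 = 6 or -6] subtract 4: x sits inside (… + 4) ⇒ sub: x = 2 or -10.

Answer: x ∈ {-10, 2}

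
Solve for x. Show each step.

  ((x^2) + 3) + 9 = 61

Step 1. [((x^2) + 3) + 9 = 61] 9 comes off first (subtract 9), so sub: (x^2) + 3 = 52.
Step 2. [(x^2) + 3 = 52] the outer +3 inverts by subtracting 3, so sub: x^2 = 49.
Step 3. [x^2 = 49] LHS squared, RHS 49 ≥ 0: apply √ (±) ⇒ sqrt: x = 7 or -7.

Answer: x ∈ {-7, 7}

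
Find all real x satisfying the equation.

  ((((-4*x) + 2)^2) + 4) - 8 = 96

Step 1. [((((-4*x) + 2)^2) + 4) - 8 = 96] peel the -8: add 8 from each side ⇒ sub: (((-4*x) + 2)^2) + 4 = 104.
Step 2. [(((-4*x) + 2)^2) + 4 = 104] +4 is outermost — subtract 4 both sides ⇒ sub: ((-4*x) + 2)^2 = 100.
Step 3. [((-4*x) + 2)^2 = 100] 100 ≥ 0, LHS is (·)² — take ±√. So sqrt: (-4*x) + 2 = 10 or -10.
Step 4. [(-4*x) + 2 = 10 or -10] +2 is outermost — subtract 2 both sides, so sub: -4*x = 8 or -12.
Step 5. [-4*x = 8 or -12] -4 out front; divide by -4. So div: x = -2 or 3.

Answer: x ∈ {-2, 3}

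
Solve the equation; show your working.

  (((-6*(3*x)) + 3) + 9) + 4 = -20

Step 1. [(((-6*(3*x)) + 3) + 9) + 4 = -20] 4 comes off first (subtract 4). So sub: ((-6*(3*x)) + 3) + 9 = -24.
Step 2. [((-6*(3*x)) + 3) + 9 = -24] the outer +9 inverts by subtracting 9 ⇒ sub: (-6*(3*x)) + 3 = -33.
Step 3. [(-6*(3*x)) + 3 = -33] +3 is outermost — subtract 3 both sides. So sub: -6*(3*x) = -36.
Step 4. [-6*(3*x) = -36] leading coefficient -6: divide by -6 ⇒ div: 3*x = 6.
Step 5. [3*x = 6] 3 out front; divide by 3. So div: x = 2.

Answer: x ∈ {2}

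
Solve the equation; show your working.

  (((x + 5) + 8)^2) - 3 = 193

Step 1. [(((x + 5) + 8)^2) - 3 = 193] peel the -3: add 3 from each side, so sub: ((x + 5) + 8)^2 = 196.
Step 2. [((x + 5) + 8)^2 = 196] LHS squared, RHS 196 ≥ 0: apply √ (±). So sqrt: (x + 5) + 8 = 14 or -14.
Step 3. [(x + 5) + 8 = 14 or -14] peel the +8: subtract 8 from each side, so sub: x + 5 = 6 or -22.
Step 4. [x + 5 = 6 or -22] the outer +5 inverts by subtracting 5 ⇒ sub: x = 1 or -27.

Answer: x ∈ {-27, 1}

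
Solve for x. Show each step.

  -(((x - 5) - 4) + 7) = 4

Step 1. [-(((x - 5) - 4) + 7) = 4] flip signs both sides ⇒ neg: ((x - 5) - 4) + 7 = -4.
Step 2. [((x - 5) - 4) + 7 = -4] 7 comes off first (subtract 7). So sub: (x - 5) - 4 = -11.
Step 3. [(x - 5) - 4 = -11] the outer -4 inverts by adding 4, so sub: x - 5 = -7.
Step 4. [x - 5 = -7] -5 is outermost — add 5 both sides, so sub: x = -2.

Answer: x ∈ {-2}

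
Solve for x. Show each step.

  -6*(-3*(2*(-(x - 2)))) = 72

Step 1. [-6*(-3*(2*(-(x - 2)))) = 72] -6·(inner) — divide through by -6, so div: -3*(2*(-(x - 2))) = -12.
Step 2. [-3*(2*(-(x - 2))) = -12] divide by the outer -3 ⇒ div: 2*(-(x - 2)) = 4.
Step 3. [2*(-(x - 2)) = 4] LHS = 2·(…); ÷2 both sides ⇒ div: -(x - 2) = 2.
Step 4. [-(x - 2) = 2] leading − — multiply by −1 ⇒ neg: x - 2 = -2.
Step 5. [x - 2 = -2] peel the -2: add 2 from each side. So sub: x = 0.

Answer: x ∈ {0}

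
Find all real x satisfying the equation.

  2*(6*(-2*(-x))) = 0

Step 1. [2*(6*(-2*(-x))) = 0] divide by the outer 2. So div: 6*(-2*(-x)) = 0.
Step 2. [6*(-2*(-x)) = 0] leading coefficient 6: divide by 6, so div: -2*(-x) = 0.
Step 3. [-2*(-x) = 0] LHS = -2·(…); ÷-2 both sides, so div: -x = 0.
Step 4. [-x = 0] leading − — multiply by −1 ⇒ neg: x = 0.

Answer: x ∈ {0}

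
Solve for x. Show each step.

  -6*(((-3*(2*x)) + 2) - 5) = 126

Step 1. [-6*(((-3*(2*x)) + 2) - 5) = 126] -6·(inner) — divide through by -6, so div: ((-3*(2*x)) + 2) - 5 = -21.
Step 2. [((-3*(2*x)) + 2) - 5 = -21] add 5: x sits inside (… - 5) ⇒ sub: (-3*(2*x)) + 2 = -16.
Step 3. [(-3*(2*x)) + 2 = -16] 2 comes off first (subtract 2). So sub: -3*(2*x) = -18.
Step 4. [-3*(2*x) = -18] -3·(inner) — divide through by -3 ⇒ div: 2*x = 6.
Step 5. [2*x = 6] 2 out front; divide by 2 ⇒ div: x = 3.

Answer: x ∈ {3}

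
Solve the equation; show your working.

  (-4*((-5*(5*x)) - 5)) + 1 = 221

Step 1. [(-4*((-5*(5*x)) - 5)) + 1 = 221] +1 is outermost — subtract 1 both sides, so sub: -4*((-5*(5*x)) - 5) = 220.
Step 2. [-4*((-5*(5*x)) - 5) = 220] -4·(inner) — divide through by -4 ⇒ div: (-5*(5*x)) - 5 = -55.
Step 3. [(-5*(5*x)) - 5 = -55] -5 | LHS and -5 | -55: pull -5 out ⇒ factor: (5*x) + 1 = 11.
Step 4. [(5*x) + 1 = 11] +1 is outermost — subtract 1 both sides, so sub: 5*x = 10.
Step 5. [5*x = 10] 5·(inner) — divide through by 5. So div: x = 2.

Answer: x ∈ {2}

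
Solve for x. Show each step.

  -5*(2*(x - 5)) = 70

Step 1. [-5*(2*(x - 5)) = 70] LHS = -5·(…); ÷-5 both sides, so div: 2*(x - 5) = -14.
Step 2. [2*(x - 5) = -14] 2·(inner) — divide through by 2 ⇒ div: x - 5 = -7.
Step 3. [x - 5 = -7] -5 is outermost — add 5 both sides, so sub: x = -2.

Answer: x ∈ {-2}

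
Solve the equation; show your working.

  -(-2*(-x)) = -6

Step 1. [-(-2*(-x)) = -6] LHS negated; negate both sides ⇒ neg: -2*(-x) = 6.
Step 2. [-2*(-x) = 6] -2 out front; divide by -2. So div: -x = -3.
Step 3. [-x = -3] leading − — multiply by −1. So neg: x = 3.

Answer: x ∈ {3}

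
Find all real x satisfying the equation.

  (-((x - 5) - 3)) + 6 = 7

Step 1. [(-((x - 5) - 3)) + 6 = 7] +6 is outermost — subtract 6 both sides, so sub: -((x - 5) - 3) = 1.
Step 2. [-((x - 5) - 3) = 1] leading − — multiply by −1. So neg: (x - 5) - 3 = -1.
Step 3. [(x - 5) - 3 = -1] peel the -3: add 3 from each side. So sub: x - 5 = 2.
Step 4. [x - 5 = 2] the outer -5 inverts by adding 5. So sub: x = 7.

Answer: x ∈ {7}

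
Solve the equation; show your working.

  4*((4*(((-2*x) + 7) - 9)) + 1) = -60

Step 1. [4*((4*(((-2*x) + 7) - 9)) + 1) = -60] divide by the outer 4 ⇒ div: (4*(((-2*x) + 7) - 9)) + 1 = -15.
Step 2. [(4*(((-2*x) + 7) - 9)) + 1 = -15] the outer +1 inverts by subtracting 1 ⇒ sub: 4*(((-2*x) + 7) - 9) = -16.
Step 3. [4*(((-2*x) + 7) - 9) = -16] LHS = 4·(…); ÷4 both sides, so div: ((-2*x) + 7) - 9 = -4.
Step 4. [((-2*x) + 7) - 9 = -4] peel the -9: add 9 from each side. So sub: (-2*x) + 7 = 5.
Step 5. [(-2*x) + 7 = 5] 7 comes off first (subtract 7), so sub: -2*x = -2.
Step 6. [-2*x = -2] divide by the outer -2. So div: x = 1.

Answer: x ∈ {1}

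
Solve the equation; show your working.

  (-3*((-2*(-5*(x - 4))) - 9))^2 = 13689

Step 1. [(-3*((-2*(-5*(x - 4))) - 9))^2 = 13689] 13689 ≥ 0, LHS is (·)² — take ±√, so sqrt: -3*((-2*(-5*(x - 4))) - 9) = 117 or -117.
Step 2. [-3*((-2*(-5*(x - 4))) - 9) = 117 or -117] -3·(inner) — divide through by -3, so div: (-2*(-5*(x - 4))) - 9 = -39 or 39.
Step 3. [(-2*(-5*(x - 4))) - 9 = -39 or 39] peel the -9: add 9 from each side, so sub: -2*(-5*(x - 4)) = -30 or 48.
Step 4. [-2*(-5*(x - 4)) = -30 or 48] -2 out front; divide by -2. So div: -5*(x - 4) = 15 or -24.
Step 5. [-5*(x - 4) = 15 or -24] -5 out front; divide by -5. So div: x - 4 = -3 or 24/5.
Step 6. [x - 4 = -3 or 24/5] the outer -4 inverts by adding 4, so sub: x = 1 or 44/5.

Answer: x ∈ {1, 44/5}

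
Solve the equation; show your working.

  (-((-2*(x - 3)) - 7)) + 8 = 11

Step 1. [(-((-2*(x - 3)) - 7)) + 8 = 11] subtract 8: x sits inside (… + 8), so sub: -((-2*(x - 3)) - 7) = 3.
Step 2. [-((-2*(x - 3)) - 7) = 3] flip signs both sides ⇒ neg: (-2*(x - 3)) - 7 = -3.
Step 3. [(-2*(x - 3)) - 7 = -3] add 7: x sits inside (… - 7), so sub: -2*(x - 3) = 4.
Step 4. [-2*(x - 3) = 4] divide by the outer -2 ⇒ div: x - 3 = -2.
Step 5. [x - 3 = -2] the outer -3 inverts by adding 3. So sub: x = 1.

Answer: x ∈ {1}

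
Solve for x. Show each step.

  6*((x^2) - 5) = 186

Step 1. [6*((x^2) - 5) = 186] LHS = 6·(…); ÷6 both sides, so div: (x^2) - 5 = 31.
Step 2. [(x^2) - 5 = 31] -5 is outermost — add 5 both sides, so sub: x^2 = 36.
Step 3. [x^2 = 36] 36 ≥ 0, LHS is (·)² — take ±√, so sqrt: x = 6 or -6.

Answer: x ∈ {-6, 6}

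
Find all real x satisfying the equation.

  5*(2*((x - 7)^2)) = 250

Step 1. [5*(2*((x - 7)^2)) = 250] LHS = 5·(…); ÷5 both sides ⇒ div: 2*((x - 7)^2) = 50.
Step 2. [2*((x - 7)^2) = 50] LHS = 2·(…); ÷2 both sides ⇒ div: (x - 7)^2 = 25.
Step 3. [(x - 7)^2 = 25] LHS squared, RHS 25 ≥ 0: apply √ (±). So sqrt: x - 7 = 5 or -5.
Step 4. [x - 7 = 5 or -5] add 7: x sits inside (… - 7) ⇒ sub: x = 12 or 2.

Answer: x ∈ {2, 12}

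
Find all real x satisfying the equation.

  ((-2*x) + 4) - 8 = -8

Step 1. [((-2*x) + 4) - 8 = -8] -8 is outermost — add 8 both sides ⇒ sub: (-2*x) + 4 = 0.
Step 2. [(-2*x) + 4 = 0] +4 is outermost — subtract 4 both sides, so sub: -2*x = -4.
Step 3. [-2*x = -4] leading coefficient -2: divide by -2, so div: x = 2.

Answer: x ∈ {2}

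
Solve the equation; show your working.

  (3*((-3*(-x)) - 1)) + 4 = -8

Step 1. [(3*((-3*(-x)) - 1)) + 4 = -8] subtract 4: x sits inside (… + 4), so sub: 3*((-3*(-x)) - 1) = -12.
Step 2. [3*((-3*(-x)) - 1) = -12] divide by the outer 3. So div: (-3*(-x)) - 1 = -4.
Step 3. [(-3*(-x)) - 1 = -4] add 1: x sits inside (… - 1), so sub: -3*(-x) = -3.
Step 4. [-3*(-x) = -3] LHS = -3·(…); ÷-3 both sides, so div: -x = 1.
Step 5. [-x = 1] flip signs both sides ⇒ neg: x = -1.

Answer: x ∈ {-1}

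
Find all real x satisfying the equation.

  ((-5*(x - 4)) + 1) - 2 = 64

Step 1. [((-5*(x - 4)) + 1) - 2 = 64] add 2: x sits inside (… - 2). So sub: (-5*(x - 4)) + 1 = 66.
Step 2. [(-5*(x - 4)) + 1 = 66] subtract 1: x sits inside (… + 1) ⇒ sub: -5*(x - 4) = 65.
Step 3. [-5*(x - 4) = 65] leading coefficient -5: divide by -5, so div: x - 4 = -13.
Step 4. [x - 4 = -13] peel the -4: add 4 from each side, so sub: x = -9.

Answer: x ∈ {-9}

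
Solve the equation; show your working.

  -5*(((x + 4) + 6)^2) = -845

Step 1. [-5*(((x + 4) + 6)^2) = -845] -5 out front; divide by -5, so div: ((x + 4) + 6)^2 = 169.
Step 2. [((x + 4) + 6)^2 = 169] LHS squared, RHS 169 ≥ 0: apply √ (±), so sqrt: (x + 4) + 6 = 13 or -13.
Step 3. [(x + 4) + 6 = 13 or -13] subtract 6: x sits inside (… + 6), so sub: x + 4 = 7 or -19.
Step 4. [x + 4 = 7 or -19] 4 comes off first (subtract 4), so sub: x = 3 or -23.

Answer: x ∈ {-23, 3}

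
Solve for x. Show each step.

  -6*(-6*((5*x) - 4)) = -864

Step 1. [-6*(-6*((5*x) - 4)) = -864] LHS = -6·(…); ÷-6 both sides, so div: -6*((5*x) - 4) = 144.
Step 2. [-6*((5*x) - 4) = 144] divide by the outer -6, so div: (5*x) - 4 = -24.
Step 3. [(5*x) - 4 = -24] -4 is outermost — add 4 both sides. So sub: 5*x = -20.
Step 4. [5*x = -20] divide by the outer 5, so div: x = -4.

Answer: x ∈ {-4}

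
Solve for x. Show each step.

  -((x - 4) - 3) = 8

Step 1. [-((x - 4) - 3) = 8] leading − — multiply by −1. So neg: (x - 4) - 3 = -8.
Step 2. [(x - 4) - 3 = -8] the outer -3 inverts by adding 3. So sub: x - 4 = -5.
Step 3. [x - 4 = -5] the outer -4 inverts by adding 4. So sub: x = -1.

Answer: x ∈ {-1}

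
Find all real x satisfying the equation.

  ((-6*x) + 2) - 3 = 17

Step 1. [((-6*x) + 2) - 3 = 17] -3 is outermost — add 3 both sides. So sub: (-6*x) + 2 = 20.
Step 2. [(-6*x) + 2 = 20] 2 comes off first (subtract 2), so sub: -6*x = 18.
Step 3. [-6*x = 18] leading coefficient -6: divide by -6 ⇒ div: x = -3.

Answer: x ∈ {-3}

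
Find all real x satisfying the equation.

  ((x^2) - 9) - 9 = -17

Step 1. [((x^2) - 9) - 9 = -17] the outer -9 inverts by adding 9, so sub: (x^2) - 9 = -8.
Step 2. [(x^2) - 9 = -8] 9 comes off first (add 9), so sub: x^2 = 1.
Step 3. [x^2 = 1] √ both sides: 1 ≥ 0 gives two branches, so sqrt: x = 1 or -1.

Answer: x ∈ {-1, 1}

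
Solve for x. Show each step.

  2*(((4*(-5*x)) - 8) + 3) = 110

Step 1. [2*(((4*(-5*x)) - 8) + 3) = 110] LHS = 2·(…); ÷2 both sides. So div: ((4*(-5*x)) - 8) + 3 = 55.
Step 2. [((4*(-5*x)) - 8) + 3 = 55] 3 comes off first (subtract 3). So sub: (4*(-5*x)) - 8 = 52.
Step 3. [(4*(-5*x)) - 8 = 52] 4 | LHS and 4 | 52: pull 4 out ⇒ factor: (-5*x) - 2 = 13.
Step 4. [(-5*x) - 2 = 13] the outer -2 inverts by adding 2. So sub: -5*x = 15.
Step 5. [-5*x = 15] leading coefficient -5: divide by -5, so div: x = -3.

Answer: x ∈ {-3}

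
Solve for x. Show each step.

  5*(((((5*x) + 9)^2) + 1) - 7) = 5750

Step 1. [5*(((((5*x) + 9)^2) + 1) - 7) = 5750] 5·(inner) — divide through by 5. So div: ((((5*x) + 9)^2) + 1) - 7 = 1150.
Step 2. [((((5*x) + 9)^2) + 1) - 7 = 1150] the outer -7 inverts by adding 7, so sub: (((5*x) + 9)^2) + 1 = 1157.
Step 3. [(((5*x) + 9)^2) + 1 = 1157] the outer +1 inverts by subtracting 1. So sub: ((5*x) + 9)^2 = 1156.
Step 4. [((5*x) + 9)^2 = 1156] LHS squared, RHS 1156 ≥ 0: apply √ (±) ⇒ sqrt: (5*x) + 9 = 34 or -34.
Step 5. [(5*x) + 9 = 34 or -34] the outer +9 inverts by subtracting 9 ⇒ sub: 5*x = 25 or -43.
Step 6. [5*x = 25 or -43] 5 out front; divide by 5, so div: x = 5 or -43/5.

Answer: x ∈ {-43/5, 5}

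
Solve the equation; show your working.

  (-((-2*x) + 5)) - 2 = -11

Step 1. [(-((-2*x) + 5)) - 2 = -11] peel the -2: add 2 from each side ⇒ sub: -((-2*x) + 5) = -9.
Step 2. [-((-2*x) + 5) = -9] leading − — multiply by −1 ⇒ neg: (-2*x) + 5 = 9.
Step 3. [(-2*x) + 5 = 9] subtract 5: x sits inside (… + 5) ⇒ sub: -2*x = 4.
Step 4. [-2*x = 4] -2·(inner) — divide through by -2 ⇒ div: x = -2.

Answer: x ∈ {-2}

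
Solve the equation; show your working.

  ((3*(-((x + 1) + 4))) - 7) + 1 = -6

Step 1. [((3*(-((x + 1) + 4))) - 7) + 1 = -6] peel the +1: subtract 1 from each side ⇒ sub: (3*(-((x + 1) + 4))) - 7 = -7.
Step 2. [(3*(-((x + 1) + 4))) - 7 = -7] the outer -7 inverts by adding 7. So sub: 3*(-((x + 1) + 4)) = 0.
Step 3. [3*(-((x + 1) + 4)) = 0] leading coefficient 3: divide by 3 ⇒ div: -((x + 1) + 4) = 0.
Step 4. [-((x + 1) + 4) = 0] flip signs both sides. So neg: (x + 1) + 4 = 0.
Step 5. [(x + 1) + 4 = 0] peel the +4: subtract 4 from each side. So sub: x + 1 = -4.
Step 6. [x + 1 = -4] peel the +1: subtract 1 from each side. So sub: x = -5.

Answer: x ∈ {-5}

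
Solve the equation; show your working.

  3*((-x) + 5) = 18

Step 1. [3*((-x) + 5) = 18] 3 out front; divide by 3 ⇒ div: (-x) + 5 = 6.
Step 2. [(-x) + 5 = 6] +5 is outermost — subtract 5 both sides. So sub: -x = 1.
Step 3. [-x = 1] flip signs both sides, so neg: x = -1.

Answer: x ∈ {-1}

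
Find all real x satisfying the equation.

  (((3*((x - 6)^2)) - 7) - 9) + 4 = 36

Step 1. [(((3*((x - 6)^2)) - 7) - 9) + 4 = 36] 4 comes off first (subtract 4) ⇒ sub: ((3*((x - 6)^2)) - 7) - 9 = 32.
Step 2. [((3*((x - 6)^2)) - 7) - 9 = 32] the outer -9 inverts by adding 9. So sub: (3*((x - 6)^2)) - 7 = 41.
Step 3. [(3*((x - 6)^2)) - 7 = 41] the outer -7 inverts by adding 7, so sub: 3*((x - 6)^2) = 48.
Step 4. [3*((x - 6)^2) = 48] divide by the outer 3, so div: (x - 6)^2 = 16.
Step 5. [(x - 6)^2 = 16] LHS squared, RHS 16 ≥ 0: apply √ (±), so sqrt: x - 6 = 4 or -4.
Step 6. [x - 6 = 4 or -4] the outer -6 inverts by adding 6, so sub: x = 10 or 2.

Answer: x ∈ {2, 10}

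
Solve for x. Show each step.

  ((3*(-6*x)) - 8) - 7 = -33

Step 1. [((3*(-6*x)) - 8) - 7 = -33] 7 comes off first (add 7), so sub: (3*(-6*x)) - 8 = -26.
Step 2. [(3*(-6*x)) - 8 = -26] the outer -8 inverts by adding 8 ⇒ sub: 3*(-6*x) = -18.
Step 3. [3*(-6*x) = -18] 3 out front; divide by 3 ⇒ div: -6*x = -6.
Step 4. [-6*x = -6] leading coefficient -6: divide by -6, so div: x = 1.

Answer: x ∈ {1}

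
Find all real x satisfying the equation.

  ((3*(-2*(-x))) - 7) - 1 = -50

Step 1. [((3*(-2*(-x))) - 7) - 1 = -50] add 1: x sits inside (… - 1). So sub: (3*(-2*(-x))) - 7 = -49.
Step 2. [(3*(-2*(-x))) - 7 = -49] add 7: x sits inside (… - 7), so sub: 3*(-2*(-x)) = -42.
Step 3. [3*(-2*(-x)) = -42] 3 out front; divide by 3. So div: -2*(-x) = -14.
Step 4. [-2*(-x) = -14] -2·(inner) — divide through by -2, so div: -x = 7.
Step 5. [-x = 7] leading − — multiply by −1, so neg: x = -7.

Answer: x ∈ {-7}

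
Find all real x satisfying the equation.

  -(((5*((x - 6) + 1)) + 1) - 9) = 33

Step 1. [-(((5*((x - 6) + 1)) + 1) - 9) = 33] leading − — multiply by −1, so neg: ((5*((x - 6) + 1)) + 1) - 9 = -33.
Step 2. [((5*((x - 6) + 1)) + 1) - 9 = -33] peel the -9: add 9 from each side ⇒ sub: (5*((x - 6) + 1)) + 1 = -24.
Step 3. [(5*((x - 6) + 1)) + 1 = -24] the outer +1 inverts by subtracting 1. So sub: 5*((x - 6) + 1) = -25.
Step 4. [5*((x - 6) + 1) = -25] 5 out front; divide by 5 ⇒ div: (x - 6) + 1 = -5.
Step 5. [(x - 6) + 1 = -5] subtract 1: x sits inside (… + 1) ⇒ sub: x - 6 = -6.
Step 6. [x - 6 = -6] peel the -6: add 6 from each side. So sub: x = 0.

Answer: x ∈ {0}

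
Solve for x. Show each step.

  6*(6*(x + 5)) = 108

Step 1. [6*(6*(x + 5)) = 108] divide by the outer 6. So div: 6*(x + 5) = 18.
Step 2. [6*(x + 5) = 18] LHS = 6·(…); ÷6 both sides ⇒ div: x + 5 = 3.
Step 3. [x + 5 = 3] subtract 5: x sits inside (… + 5), so sub: x = -2.

Answer: x ∈ {-2}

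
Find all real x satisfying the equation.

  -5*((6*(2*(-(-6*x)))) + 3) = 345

Step 1. [-5*((6*(2*(-(-6*x)))) + 3) = 345] divide by the outer -5. So div: (6*(2*(-(-6*x)))) + 3 = -69.
Step 2. [(6*(2*(-(-6*x)))) + 3 = -69] subtract 3: x sits inside (… + 3) ⇒ sub: 6*(2*(-(-6*x))) = -72.
Step 3. [6*(2*(-(-6*x))) = -72] leading coefficient 6: divide by 6. So div: 2*(-(-6*x)) = -12.
Step 4. [2*(-(-6*x)) = -12] leading coefficient 2: divide by 2. So div: -(-6*x) = -6.
Step 5. [-(-6*x) = -6] LHS negated; negate both sides. So neg: -6*x = 6.
Step 6. [-6*x = 6] leading coefficient -6: divide by -6 ⇒ div: x = -1.

Answer: x ∈ {-1}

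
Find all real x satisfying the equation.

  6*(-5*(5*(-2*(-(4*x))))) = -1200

Step 1. [6*(-5*(5*(-2*(-(4*x))))) = -1200] 6 out front; divide by 6 ⇒ div: -5*(5*(-2*(-(4*x)))) = -200.
Step 2. [-5*(5*(-2*(-(4*x)))) = -200] leading coefficient -5: divide by -5, so div: 5*(-2*(-(4*x))) = 40.
Step 3. [5*(-2*(-(4*x))) = 40] leading coefficient 5: divide by 5, so div: -2*(-(4*x)) = 8.
Step 4. [-2*(-(4*x)) = 8] -2·(inner) — divide through by -2. So div: -(4*x) = -4.
Step 5. [-(4*x) = -4] leading − — multiply by −1. So neg: 4*x = 4.
Step 6. [4*x = 4] divide by the outer 4, so div: x = 1.

Answer: x ∈ {1}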